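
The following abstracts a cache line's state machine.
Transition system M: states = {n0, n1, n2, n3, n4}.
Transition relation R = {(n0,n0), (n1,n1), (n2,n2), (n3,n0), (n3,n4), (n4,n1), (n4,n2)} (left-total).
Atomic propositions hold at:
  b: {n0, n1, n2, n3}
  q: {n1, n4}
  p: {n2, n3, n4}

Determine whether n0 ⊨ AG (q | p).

Sat(q | p) = {n1, n2, n3, n4}
AG (q | p): greatest fixpoint, start Z0 = {n1, n2, n3, n4}, keep only states in Sat with every successor in Z. Z1 = {n1, n2, n4}; fixed.
Sat(AG (q | p)) = {n1, n2, n4}
n0 ∉ Sat(AG (q | p)) = {n1, n2, n4}, so the formula does not hold at n0.

No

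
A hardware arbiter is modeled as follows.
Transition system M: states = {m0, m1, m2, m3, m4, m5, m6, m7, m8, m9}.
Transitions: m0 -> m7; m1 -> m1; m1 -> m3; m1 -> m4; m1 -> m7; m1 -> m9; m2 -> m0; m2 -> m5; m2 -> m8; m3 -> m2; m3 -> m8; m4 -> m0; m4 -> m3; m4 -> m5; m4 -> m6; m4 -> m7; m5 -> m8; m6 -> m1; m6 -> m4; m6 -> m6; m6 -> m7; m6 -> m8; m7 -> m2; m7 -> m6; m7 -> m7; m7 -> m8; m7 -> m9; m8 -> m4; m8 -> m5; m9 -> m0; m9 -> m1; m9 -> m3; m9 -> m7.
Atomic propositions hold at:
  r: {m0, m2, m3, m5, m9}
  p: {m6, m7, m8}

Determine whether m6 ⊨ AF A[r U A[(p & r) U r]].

Sat(p & r) = ∅
A[(p & r) U r]: least fixpoint, start Z0 = Sat(r) = {m0, m2, m3, m5, m9}, add states in Sat(p & r) with every successor in Z. Already a fixed point.
Sat(A[(p & r) U r]) = {m0, m2, m3, m5, m9}
A[r U A[(p & r) U r]]: least fixpoint, start Z0 = Sat(A[(p & r) U r]) = {m0, m2, m3, m5, m9}, add states in Sat(r) with every successor in Z. Already a fixed point.
Sat(A[r U A[(p & r) U r]]) = {m0, m2, m3, m5, m9}
AF A[r U A[(p & r) U r]]: least fixpoint, start Z0 = {m0, m2, m3, m5, m9}, add states with every successor in Z. Already a fixed point.
Sat(AF A[r U A[(p & r) U r]]) = {m0, m2, m3, m5, m9}
m6 ∉ Sat(AF A[r U A[(p & r) U r]]) = {m0, m2, m3, m5, m9}, so the formula does not hold at m6.

No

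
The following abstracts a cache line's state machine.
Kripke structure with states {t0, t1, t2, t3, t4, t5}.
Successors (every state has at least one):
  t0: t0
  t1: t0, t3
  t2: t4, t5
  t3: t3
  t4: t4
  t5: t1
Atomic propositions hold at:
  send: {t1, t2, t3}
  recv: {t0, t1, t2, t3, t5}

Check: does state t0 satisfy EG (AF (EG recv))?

Yes

EG recv: greatest fixpoint, start Z0 = {t0, t1, t2, t3, t5}, keep only states in Sat with some successor in Z. Already a fixed point.
Sat(EG recv) = {t0, t1, t2, t3, t5}
AF (EG recv): least fixpoint, start Z0 = {t0, t1, t2, t3, t5}, add states with every successor in Z. Already a fixed point.
Sat(AF (EG recv)) = {t0, t1, t2, t3, t5}
EG (AF (EG recv)): greatest fixpoint, start Z0 = {t0, t1, t2, t3, t5}, keep only states in Sat with some successor in Z. Already a fixed point.
Sat(EG (AF (EG recv))) = {t0, t1, t2, t3, t5}
t0 ∈ Sat(EG (AF (EG recv))) = {t0, t1, t2, t3, t5}, so the formula holds at t0.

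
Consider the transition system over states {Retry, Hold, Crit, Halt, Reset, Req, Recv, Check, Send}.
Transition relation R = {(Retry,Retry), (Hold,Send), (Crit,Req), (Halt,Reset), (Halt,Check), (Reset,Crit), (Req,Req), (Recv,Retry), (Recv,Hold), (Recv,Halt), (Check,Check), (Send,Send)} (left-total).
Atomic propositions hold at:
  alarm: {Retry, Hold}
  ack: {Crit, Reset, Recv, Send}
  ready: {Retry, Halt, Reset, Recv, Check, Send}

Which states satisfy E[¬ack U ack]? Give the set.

Sat(¬ack) = {Retry, Hold, Halt, Req, Check}
E[¬ack U ack]: least fixpoint, start Z0 = Sat(ack) = {Crit, Reset, Recv, Send}, add states in Sat(¬ack) with some successor in Z. Z1 = {Hold, Crit, Halt, Reset, Recv, Send}; fixed.
Sat(E[¬ack U ack]) = {Hold, Crit, Halt, Reset, Recv, Send}

{Hold, Crit, Halt, Reset, Recv, Send}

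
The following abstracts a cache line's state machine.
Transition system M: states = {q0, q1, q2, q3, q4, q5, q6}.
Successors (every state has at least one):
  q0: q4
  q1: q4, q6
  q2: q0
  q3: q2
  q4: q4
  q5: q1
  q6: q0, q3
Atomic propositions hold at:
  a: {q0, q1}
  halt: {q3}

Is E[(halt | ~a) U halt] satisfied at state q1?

Sat(~a) = {q2, q3, q4, q5, q6}
Sat(halt | ~a) = {q2, q3, q4, q5, q6}
E[(halt | ~a) U halt]: least fixpoint, start Z0 = Sat(halt) = {q3}, add states in Sat(halt | ~a) with some successor in Z. Z1 = {q3, q6}; fixed.
Sat(E[(halt | ~a) U halt]) = {q3, q6}
q1 ∉ Sat(E[(halt | ~a) U halt]) = {q3, q6}, so the formula does not hold at q1.

No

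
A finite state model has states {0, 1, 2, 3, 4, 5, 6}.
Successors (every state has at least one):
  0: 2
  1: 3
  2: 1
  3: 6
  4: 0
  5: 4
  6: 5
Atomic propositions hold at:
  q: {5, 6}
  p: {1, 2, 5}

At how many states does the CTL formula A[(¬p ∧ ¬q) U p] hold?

Sat(¬p) = {0, 3, 4, 6}
Sat(¬q) = {0, 1, 2, 3, 4}
Sat(¬p ∧ ¬q) = {0, 3, 4}
A[(¬p ∧ ¬q) U p]: least fixpoint, start Z0 = Sat(p) = {1, 2, 5}, add states in Sat(¬p ∧ ¬q) with every successor in Z. Z1 = {0, 1, 2, 5}; Z2 = {0, 1, 2, 4, 5}; fixed.
Sat(A[(¬p ∧ ¬q) U p]) = {0, 1, 2, 4, 5}
|Sat(A[(¬p ∧ ¬q) U p])| = |{0, 1, 2, 4, 5}| = 5.

5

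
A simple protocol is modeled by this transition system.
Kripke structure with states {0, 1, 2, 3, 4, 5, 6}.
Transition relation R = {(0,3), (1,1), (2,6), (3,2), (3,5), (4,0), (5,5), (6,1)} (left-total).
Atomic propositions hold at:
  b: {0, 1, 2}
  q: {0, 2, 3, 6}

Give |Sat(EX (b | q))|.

Sat(b | q) = {0, 1, 2, 3, 6}
Sat(EX (b | q)) = {s : some successor in {0, 1, 2, 3, 6}} = {0, 1, 2, 3, 4, 6}
|Sat(EX (b | q))| = |{0, 1, 2, 3, 4, 6}| = 6.

6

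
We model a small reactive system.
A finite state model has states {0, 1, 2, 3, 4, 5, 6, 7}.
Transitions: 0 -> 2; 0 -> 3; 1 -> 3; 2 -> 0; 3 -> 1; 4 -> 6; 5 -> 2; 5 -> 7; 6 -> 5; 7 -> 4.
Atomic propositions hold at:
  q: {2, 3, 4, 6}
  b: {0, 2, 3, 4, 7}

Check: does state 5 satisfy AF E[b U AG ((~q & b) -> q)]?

No

Sat(~q) = {0, 1, 5, 7}
Sat(~q & b) = {0, 7}
Sat((~q & b) -> q) = {1, 2, 3, 4, 5, 6}
AG ((~q & b) -> q): greatest fixpoint, start Z0 = {1, 2, 3, 4, 5, 6}, keep only states in Sat with every successor in Z. Z1 = {1, 3, 4, 6}; Z2 = {1, 3, 4}; Z3 = {1, 3}; fixed.
Sat(AG ((~q & b) -> q)) = {1, 3}
E[b U AG ((~q & b) -> q)]: least fixpoint, start Z0 = Sat(AG ((~q & b) -> q)) = {1, 3}, add states in Sat(b) with some successor in Z. Z1 = {0, 1, 3}; Z2 = {0, 1, 2, 3}; fixed.
Sat(E[b U AG ((~q & b) -> q)]) = {0, 1, 2, 3}
AF E[b U AG ((~q & b) -> q)]: least fixpoint, start Z0 = {0, 1, 2, 3}, add states with every successor in Z. Already a fixed point.
Sat(AF E[b U AG ((~q & b) -> q)]) = {0, 1, 2, 3}
5 ∉ Sat(AF E[b U AG ((~q & b) -> q)]) = {0, 1, 2, 3}, so the formula does not hold at 5.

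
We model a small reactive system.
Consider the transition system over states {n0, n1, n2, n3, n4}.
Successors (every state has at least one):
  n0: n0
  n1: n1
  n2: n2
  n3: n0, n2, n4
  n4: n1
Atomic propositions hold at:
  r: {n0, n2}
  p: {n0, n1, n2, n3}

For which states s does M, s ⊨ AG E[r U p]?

E[r U p]: least fixpoint, start Z0 = Sat(p) = {n0, n1, n2, n3}, add states in Sat(r) with some successor in Z. Already a fixed point.
Sat(E[r U p]) = {n0, n1, n2, n3}
AG E[r U p]: greatest fixpoint, start Z0 = {n0, n1, n2, n3}, keep only states in Sat with every successor in Z. Z1 = {n0, n1, n2}; fixed.
Sat(AG E[r U p]) = {n0, n1, n2}

{n0, n1, n2}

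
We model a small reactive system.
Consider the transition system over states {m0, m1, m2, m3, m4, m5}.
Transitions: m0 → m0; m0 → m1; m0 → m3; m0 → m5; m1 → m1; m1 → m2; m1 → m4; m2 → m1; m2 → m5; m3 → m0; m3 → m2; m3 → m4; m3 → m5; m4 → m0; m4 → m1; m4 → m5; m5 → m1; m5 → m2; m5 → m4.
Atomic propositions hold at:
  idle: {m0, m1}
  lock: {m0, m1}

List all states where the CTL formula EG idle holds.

{m0, m1}

EG idle: greatest fixpoint, start Z0 = {m0, m1}, keep only states in Sat with some successor in Z. Already a fixed point.
Sat(EG idle) = {m0, m1}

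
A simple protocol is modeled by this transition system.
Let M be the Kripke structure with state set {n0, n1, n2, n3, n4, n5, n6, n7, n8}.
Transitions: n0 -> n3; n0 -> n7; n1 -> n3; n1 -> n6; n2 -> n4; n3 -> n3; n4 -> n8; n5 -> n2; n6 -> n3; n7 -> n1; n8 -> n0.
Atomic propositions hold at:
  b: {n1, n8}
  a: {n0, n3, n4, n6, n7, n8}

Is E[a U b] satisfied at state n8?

Yes

E[a U b]: least fixpoint, start Z0 = Sat(b) = {n1, n8}, add states in Sat(a) with some successor in Z. Z1 = {n1, n4, n7, n8}; Z2 = {n0, n1, n4, n7, n8}; fixed.
Sat(E[a U b]) = {n0, n1, n4, n7, n8}
n8 ∈ Sat(E[a U b]) = {n0, n1, n4, n7, n8}, so the formula holds at n8.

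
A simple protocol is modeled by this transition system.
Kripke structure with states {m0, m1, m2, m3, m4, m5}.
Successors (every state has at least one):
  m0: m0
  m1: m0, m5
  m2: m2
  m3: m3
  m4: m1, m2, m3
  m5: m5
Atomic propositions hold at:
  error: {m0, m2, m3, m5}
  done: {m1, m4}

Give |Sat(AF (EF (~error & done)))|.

2

Sat(~error) = {m1, m4}
Sat(~error & done) = {m1, m4}
EF (~error & done): least fixpoint, start Z0 = {m1, m4}, add states with some successor in Z. Already a fixed point.
Sat(EF (~error & done)) = {m1, m4}
AF (EF (~error & done)): least fixpoint, start Z0 = {m1, m4}, add states with every successor in Z. Already a fixed point.
Sat(AF (EF (~error & done))) = {m1, m4}
|Sat(AF (EF (~error & done)))| = |{m1, m4}| = 2.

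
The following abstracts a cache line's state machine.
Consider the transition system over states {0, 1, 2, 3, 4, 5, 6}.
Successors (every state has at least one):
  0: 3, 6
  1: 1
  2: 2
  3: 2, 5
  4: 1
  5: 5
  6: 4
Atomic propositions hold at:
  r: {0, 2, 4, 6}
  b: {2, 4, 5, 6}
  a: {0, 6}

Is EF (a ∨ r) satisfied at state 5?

No

Sat(a ∨ r) = {0, 2, 4, 6}
EF (a ∨ r): least fixpoint, start Z0 = {0, 2, 4, 6}, add states with some successor in Z. Z1 = {0, 2, 3, 4, 6}; fixed.
Sat(EF (a ∨ r)) = {0, 2, 3, 4, 6}
5 ∉ Sat(EF (a ∨ r)) = {0, 2, 3, 4, 6}, so the formula does not hold at 5.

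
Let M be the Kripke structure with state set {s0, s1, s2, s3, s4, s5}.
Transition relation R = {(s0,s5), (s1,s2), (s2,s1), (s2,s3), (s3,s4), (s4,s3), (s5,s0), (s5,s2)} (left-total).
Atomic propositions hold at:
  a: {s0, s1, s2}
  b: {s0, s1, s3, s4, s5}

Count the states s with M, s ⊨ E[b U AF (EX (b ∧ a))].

4

Sat(b ∧ a) = {s0, s1}
Sat(EX (b ∧ a)) = {s : some successor in {s0, s1}} = {s2, s5}
AF (EX (b ∧ a)): least fixpoint, start Z0 = {s2, s5}, add states with every successor in Z. Z1 = {s0, s1, s2, s5}; fixed.
Sat(AF (EX (b ∧ a))) = {s0, s1, s2, s5}
E[b U AF (EX (b ∧ a))]: least fixpoint, start Z0 = Sat(AF (EX (b ∧ a))) = {s0, s1, s2, s5}, add states in Sat(b) with some successor in Z. Already a fixed point.
Sat(E[b U AF (EX (b ∧ a))]) = {s0, s1, s2, s5}
|Sat(E[b U AF (EX (b ∧ a))])| = |{s0, s1, s2, s5}| = 4.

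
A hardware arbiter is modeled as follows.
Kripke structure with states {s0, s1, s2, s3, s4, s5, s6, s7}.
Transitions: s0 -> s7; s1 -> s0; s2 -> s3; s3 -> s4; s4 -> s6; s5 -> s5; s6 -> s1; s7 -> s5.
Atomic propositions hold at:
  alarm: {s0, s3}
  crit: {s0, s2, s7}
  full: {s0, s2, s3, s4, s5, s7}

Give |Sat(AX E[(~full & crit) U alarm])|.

Sat(~full) = {s1, s6}
Sat(~full & crit) = ∅
E[(~full & crit) U alarm]: least fixpoint, start Z0 = Sat(alarm) = {s0, s3}, add states in Sat(~full & crit) with some successor in Z. Already a fixed point.
Sat(E[(~full & crit) U alarm]) = {s0, s3}
Sat(AX E[(~full & crit) U alarm]) = {s : every successor in {s0, s3}} = {s1, s2}
|Sat(AX E[(~full & crit) U alarm])| = |{s1, s2}| = 2.

2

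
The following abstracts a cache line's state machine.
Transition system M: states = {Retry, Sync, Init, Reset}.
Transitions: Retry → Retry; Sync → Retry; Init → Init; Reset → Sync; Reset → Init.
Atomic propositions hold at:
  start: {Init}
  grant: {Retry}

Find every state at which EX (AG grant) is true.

{Retry, Sync}

AG grant: greatest fixpoint, start Z0 = {Retry}, keep only states in Sat with every successor in Z. Already a fixed point.
Sat(AG grant) = {Retry}
Sat(EX (AG grant)) = {s : some successor in {Retry}} = {Retry, Sync}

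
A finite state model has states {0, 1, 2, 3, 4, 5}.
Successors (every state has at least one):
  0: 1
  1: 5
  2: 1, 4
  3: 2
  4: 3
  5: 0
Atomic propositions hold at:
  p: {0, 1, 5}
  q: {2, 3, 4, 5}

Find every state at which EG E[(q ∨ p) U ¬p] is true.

{2, 3, 4}

Sat(q ∨ p) = {0, 1, 2, 3, 4, 5}
Sat(¬p) = {2, 3, 4}
E[(q ∨ p) U ¬p]: least fixpoint, start Z0 = Sat(¬p) = {2, 3, 4}, add states in Sat(q ∨ p) with some successor in Z. Already a fixed point.
Sat(E[(q ∨ p) U ¬p]) = {2, 3, 4}
EG E[(q ∨ p) U ¬p]: greatest fixpoint, start Z0 = {2, 3, 4}, keep only states in Sat with some successor in Z. Already a fixed point.
Sat(EG E[(q ∨ p) U ¬p]) = {2, 3, 4}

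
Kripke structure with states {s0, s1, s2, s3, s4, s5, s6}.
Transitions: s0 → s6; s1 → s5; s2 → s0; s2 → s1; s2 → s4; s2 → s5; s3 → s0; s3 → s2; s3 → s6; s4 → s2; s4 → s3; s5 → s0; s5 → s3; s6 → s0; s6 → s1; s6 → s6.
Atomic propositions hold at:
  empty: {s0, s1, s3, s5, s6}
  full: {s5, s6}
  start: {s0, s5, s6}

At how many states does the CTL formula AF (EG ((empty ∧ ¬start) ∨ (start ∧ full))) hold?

5

Sat(¬start) = {s1, s2, s3, s4}
Sat(empty ∧ ¬start) = {s1, s3}
Sat(start ∧ full) = {s5, s6}
Sat((empty ∧ ¬start) ∨ (start ∧ full)) = {s1, s3, s5, s6}
EG ((empty ∧ ¬start) ∨ (start ∧ full)): greatest fixpoint, start Z0 = {s1, s3, s5, s6}, keep only states in Sat with some successor in Z. Already a fixed point.
Sat(EG ((empty ∧ ¬start) ∨ (start ∧ full))) = {s1, s3, s5, s6}
AF (EG ((empty ∧ ¬start) ∨ (start ∧ full))): least fixpoint, start Z0 = {s1, s3, s5, s6}, add states with every successor in Z. Z1 = {s0, s1, s3, s5, s6}; fixed.
Sat(AF (EG ((empty ∧ ¬start) ∨ (start ∧ full)))) = {s0, s1, s3, s5, s6}
|Sat(AF (EG ((empty ∧ ¬start) ∨ (start ∧ full))))| = |{s0, s1, s3, s5, s6}| = 5.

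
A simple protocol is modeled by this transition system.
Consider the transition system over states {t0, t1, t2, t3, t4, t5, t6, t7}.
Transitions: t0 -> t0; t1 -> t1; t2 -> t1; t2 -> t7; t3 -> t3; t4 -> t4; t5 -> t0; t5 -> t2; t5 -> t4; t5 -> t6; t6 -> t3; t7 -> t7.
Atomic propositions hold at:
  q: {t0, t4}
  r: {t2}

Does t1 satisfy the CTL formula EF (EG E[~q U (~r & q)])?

Sat(~q) = {t1, t2, t3, t5, t6, t7}
Sat(~r) = {t0, t1, t3, t4, t5, t6, t7}
Sat(~r & q) = {t0, t4}
E[~q U (~r & q)]: least fixpoint, start Z0 = Sat((~r & q)) = {t0, t4}, add states in Sat(~q) with some successor in Z. Z1 = {t0, t4, t5}; fixed.
Sat(E[~q U (~r & q)]) = {t0, t4, t5}
EG E[~q U (~r & q)]: greatest fixpoint, start Z0 = {t0, t4, t5}, keep only states in Sat with some successor in Z. Already a fixed point.
Sat(EG E[~q U (~r & q)]) = {t0, t4, t5}
EF (EG E[~q U (~r & q)]): least fixpoint, start Z0 = {t0, t4, t5}, add states with some successor in Z. Already a fixed point.
Sat(EF (EG E[~q U (~r & q)])) = {t0, t4, t5}
t1 ∉ Sat(EF (EG E[~q U (~r & q)])) = {t0, t4, t5}, so the formula does not hold at t1.

No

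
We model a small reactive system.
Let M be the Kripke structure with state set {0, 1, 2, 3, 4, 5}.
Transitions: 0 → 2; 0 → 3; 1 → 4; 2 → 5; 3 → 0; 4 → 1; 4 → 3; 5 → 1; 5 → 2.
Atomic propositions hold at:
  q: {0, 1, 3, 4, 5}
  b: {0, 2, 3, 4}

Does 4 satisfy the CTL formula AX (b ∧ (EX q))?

No

Sat(EX q) = {s : some successor in {0, 1, 3, 4, 5}} = {0, 1, 2, 3, 4, 5}
Sat(b ∧ (EX q)) = {0, 2, 3, 4}
Sat(AX (b ∧ (EX q))) = {s : every successor in {0, 2, 3, 4}} = {0, 1, 3}
4 ∉ Sat(AX (b ∧ (EX q))) = {0, 1, 3}, so the formula does not hold at 4.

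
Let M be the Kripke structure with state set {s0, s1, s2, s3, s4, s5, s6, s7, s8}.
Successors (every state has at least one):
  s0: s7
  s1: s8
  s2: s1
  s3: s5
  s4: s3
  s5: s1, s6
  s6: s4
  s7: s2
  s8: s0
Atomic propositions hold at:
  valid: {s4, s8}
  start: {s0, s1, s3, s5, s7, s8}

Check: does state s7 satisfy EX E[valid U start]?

E[valid U start]: least fixpoint, start Z0 = Sat(start) = {s0, s1, s3, s5, s7, s8}, add states in Sat(valid) with some successor in Z. Z1 = {s0, s1, s3, s4, s5, s7, s8}; fixed.
Sat(E[valid U start]) = {s0, s1, s3, s4, s5, s7, s8}
Sat(EX E[valid U start]) = {s : some successor in {s0, s1, s3, s4, s5, s7, s8}} = {s0, s1, s2, s3, s4, s5, s6, s8}
s7 ∉ Sat(EX E[valid U start]) = {s0, s1, s2, s3, s4, s5, s6, s8}, so the formula does not hold at s7.

No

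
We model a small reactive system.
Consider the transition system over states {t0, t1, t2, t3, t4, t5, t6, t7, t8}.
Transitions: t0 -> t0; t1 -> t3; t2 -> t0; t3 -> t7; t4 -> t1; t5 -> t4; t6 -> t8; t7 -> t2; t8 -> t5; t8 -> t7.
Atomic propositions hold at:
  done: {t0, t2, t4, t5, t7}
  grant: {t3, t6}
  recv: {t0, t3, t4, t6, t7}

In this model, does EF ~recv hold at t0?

Sat(~recv) = {t1, t2, t5, t8}
EF ~recv: least fixpoint, start Z0 = {t1, t2, t5, t8}, add states with some successor in Z. Z1 = {t1, t2, t4, t5, t6, t7, t8}; Z2 = {t1, t2, t3, t4, t5, t6, t7, t8}; fixed.
Sat(EF ~recv) = {t1, t2, t3, t4, t5, t6, t7, t8}
t0 ∉ Sat(EF ~recv) = {t1, t2, t3, t4, t5, t6, t7, t8}, so the formula does not hold at t0.

No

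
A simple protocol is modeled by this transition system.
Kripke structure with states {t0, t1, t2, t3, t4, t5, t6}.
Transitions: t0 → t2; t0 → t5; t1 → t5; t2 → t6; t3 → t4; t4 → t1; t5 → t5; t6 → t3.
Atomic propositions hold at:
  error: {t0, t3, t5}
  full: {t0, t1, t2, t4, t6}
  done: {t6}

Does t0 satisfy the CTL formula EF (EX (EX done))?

Yes

Sat(EX done) = {s : some successor in {t6}} = {t2}
Sat(EX (EX done)) = {s : some successor in {t2}} = {t0}
EF (EX (EX done)): least fixpoint, start Z0 = {t0}, add states with some successor in Z. Already a fixed point.
Sat(EF (EX (EX done))) = {t0}
t0 ∈ Sat(EF (EX (EX done))) = {t0}, so the formula holds at t0.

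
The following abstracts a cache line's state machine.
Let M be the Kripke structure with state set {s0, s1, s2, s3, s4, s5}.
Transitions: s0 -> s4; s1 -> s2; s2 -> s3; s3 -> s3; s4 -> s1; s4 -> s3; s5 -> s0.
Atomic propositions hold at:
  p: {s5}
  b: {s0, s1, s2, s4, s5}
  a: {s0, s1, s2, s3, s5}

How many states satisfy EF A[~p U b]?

5

Sat(~p) = {s0, s1, s2, s3, s4}
A[~p U b]: least fixpoint, start Z0 = Sat(b) = {s0, s1, s2, s4, s5}, add states in Sat(~p) with every successor in Z. Already a fixed point.
Sat(A[~p U b]) = {s0, s1, s2, s4, s5}
EF A[~p U b]: least fixpoint, start Z0 = {s0, s1, s2, s4, s5}, add states with some successor in Z. Already a fixed point.
Sat(EF A[~p U b]) = {s0, s1, s2, s4, s5}
|Sat(EF A[~p U b])| = |{s0, s1, s2, s4, s5}| = 5.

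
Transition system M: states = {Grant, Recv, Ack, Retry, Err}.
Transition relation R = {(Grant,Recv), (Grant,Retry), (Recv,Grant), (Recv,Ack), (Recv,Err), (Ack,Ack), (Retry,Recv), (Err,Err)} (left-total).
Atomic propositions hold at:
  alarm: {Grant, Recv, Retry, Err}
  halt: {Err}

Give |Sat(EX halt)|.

2

Sat(EX halt) = {s : some successor in {Err}} = {Recv, Err}
|Sat(EX halt)| = |{Recv, Err}| = 2.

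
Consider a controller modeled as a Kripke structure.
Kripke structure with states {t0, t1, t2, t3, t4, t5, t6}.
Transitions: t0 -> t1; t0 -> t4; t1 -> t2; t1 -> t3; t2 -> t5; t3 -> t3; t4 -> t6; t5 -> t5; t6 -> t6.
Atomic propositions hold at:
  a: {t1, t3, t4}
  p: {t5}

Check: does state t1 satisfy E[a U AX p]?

Sat(AX p) = {s : every successor in {t5}} = {t2, t5}
E[a U AX p]: least fixpoint, start Z0 = Sat(AX p) = {t2, t5}, add states in Sat(a) with some successor in Z. Z1 = {t1, t2, t5}; fixed.
Sat(E[a U AX p]) = {t1, t2, t5}
t1 ∈ Sat(E[a U AX p]) = {t1, t2, t5}, so the formula holds at t1.

Yes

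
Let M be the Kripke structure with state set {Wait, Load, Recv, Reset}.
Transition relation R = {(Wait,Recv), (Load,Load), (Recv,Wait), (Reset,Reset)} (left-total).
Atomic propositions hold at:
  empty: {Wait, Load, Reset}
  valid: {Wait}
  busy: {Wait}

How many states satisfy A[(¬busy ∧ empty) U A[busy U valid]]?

Sat(¬busy) = {Load, Recv, Reset}
Sat(¬busy ∧ empty) = {Load, Reset}
A[busy U valid]: least fixpoint, start Z0 = Sat(valid) = {Wait}, add states in Sat(busy) with every successor in Z. Already a fixed point.
Sat(A[busy U valid]) = {Wait}
A[(¬busy ∧ empty) U A[busy U valid]]: least fixpoint, start Z0 = Sat(A[busy U valid]) = {Wait}, add states in Sat(¬busy ∧ empty) with every successor in Z. Already a fixed point.
Sat(A[(¬busy ∧ empty) U A[busy U valid]]) = {Wait}
|Sat(A[(¬busy ∧ empty) U A[busy U valid]])| = |{Wait}| = 1.

1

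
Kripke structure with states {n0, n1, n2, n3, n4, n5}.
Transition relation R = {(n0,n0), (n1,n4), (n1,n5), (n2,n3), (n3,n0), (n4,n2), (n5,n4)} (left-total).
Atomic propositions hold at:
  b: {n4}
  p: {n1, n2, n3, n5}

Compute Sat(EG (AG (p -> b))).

Sat(p -> b) = {n0, n4}
AG (p -> b): greatest fixpoint, start Z0 = {n0, n4}, keep only states in Sat with every successor in Z. Z1 = {n0}; fixed.
Sat(AG (p -> b)) = {n0}
EG (AG (p -> b)): greatest fixpoint, start Z0 = {n0}, keep only states in Sat with some successor in Z. Already a fixed point.
Sat(EG (AG (p -> b))) = {n0}

{n0}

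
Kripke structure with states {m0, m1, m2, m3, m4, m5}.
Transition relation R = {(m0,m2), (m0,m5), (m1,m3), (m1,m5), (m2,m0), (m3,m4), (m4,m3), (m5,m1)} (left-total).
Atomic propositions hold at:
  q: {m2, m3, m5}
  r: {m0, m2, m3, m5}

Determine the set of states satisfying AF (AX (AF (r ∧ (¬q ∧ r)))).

Sat(¬q) = {m0, m1, m4}
Sat(¬q ∧ r) = {m0}
Sat(r ∧ (¬q ∧ r)) = {m0}
AF (r ∧ (¬q ∧ r)): least fixpoint, start Z0 = {m0}, add states with every successor in Z. Z1 = {m0, m2}; fixed.
Sat(AF (r ∧ (¬q ∧ r))) = {m0, m2}
Sat(AX (AF (r ∧ (¬q ∧ r)))) = {s : every successor in {m0, m2}} = {m2}
AF (AX (AF (r ∧ (¬q ∧ r)))): least fixpoint, start Z0 = {m2}, add states with every successor in Z. Already a fixed point.
Sat(AF (AX (AF (r ∧ (¬q ∧ r))))) = {m2}

{m2}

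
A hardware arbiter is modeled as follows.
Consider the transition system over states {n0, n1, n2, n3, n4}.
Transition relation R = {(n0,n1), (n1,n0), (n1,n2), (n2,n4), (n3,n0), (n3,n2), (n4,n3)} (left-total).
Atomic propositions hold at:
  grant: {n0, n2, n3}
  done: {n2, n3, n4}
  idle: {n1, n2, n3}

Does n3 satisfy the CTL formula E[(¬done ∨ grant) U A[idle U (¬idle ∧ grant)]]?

Sat(¬done) = {n0, n1}
Sat(¬done ∨ grant) = {n0, n1, n2, n3}
Sat(¬idle) = {n0, n4}
Sat(¬idle ∧ grant) = {n0}
A[idle U (¬idle ∧ grant)]: least fixpoint, start Z0 = Sat((¬idle ∧ grant)) = {n0}, add states in Sat(idle) with every successor in Z. Already a fixed point.
Sat(A[idle U (¬idle ∧ grant)]) = {n0}
E[(¬done ∨ grant) U A[idle U (¬idle ∧ grant)]]: least fixpoint, start Z0 = Sat(A[idle U (¬idle ∧ grant)]) = {n0}, add states in Sat(¬done ∨ grant) with some successor in Z. Z1 = {n0, n1, n3}; fixed.
Sat(E[(¬done ∨ grant) U A[idle U (¬idle ∧ grant)]]) = {n0, n1, n3}
n3 ∈ Sat(E[(¬done ∨ grant) U A[idle U (¬idle ∧ grant)]]) = {n0, n1, n3}, so the formula holds at n3.

Yes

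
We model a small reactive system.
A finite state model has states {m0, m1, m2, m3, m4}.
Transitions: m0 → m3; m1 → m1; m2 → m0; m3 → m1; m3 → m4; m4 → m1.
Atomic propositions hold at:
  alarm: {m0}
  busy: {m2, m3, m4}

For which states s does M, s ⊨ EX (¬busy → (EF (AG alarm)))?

Sat(¬busy) = {m0, m1}
AG alarm: greatest fixpoint, start Z0 = {m0}, keep only states in Sat with every successor in Z. Z1 = ∅; fixed.
Sat(AG alarm) = ∅
EF (AG alarm): least fixpoint, start Z0 = ∅, add states with some successor in Z. Already a fixed point.
Sat(EF (AG alarm)) = ∅
Sat(¬busy → (EF (AG alarm))) = {m2, m3, m4}
Sat(EX (¬busy → (EF (AG alarm)))) = {s : some successor in {m2, m3, m4}} = {m0, m3}

{m0, m3}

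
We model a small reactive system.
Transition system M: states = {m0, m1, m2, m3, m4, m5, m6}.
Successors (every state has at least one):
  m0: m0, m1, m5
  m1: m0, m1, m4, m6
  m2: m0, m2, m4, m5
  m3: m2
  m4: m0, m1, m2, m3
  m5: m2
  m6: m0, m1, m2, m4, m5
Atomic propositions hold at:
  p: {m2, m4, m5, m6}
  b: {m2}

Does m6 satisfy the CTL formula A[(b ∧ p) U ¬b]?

Yes

Sat(b ∧ p) = {m2}
Sat(¬b) = {m0, m1, m3, m4, m5, m6}
A[(b ∧ p) U ¬b]: least fixpoint, start Z0 = Sat(¬b) = {m0, m1, m3, m4, m5, m6}, add states in Sat(b ∧ p) with every successor in Z. Already a fixed point.
Sat(A[(b ∧ p) U ¬b]) = {m0, m1, m3, m4, m5, m6}
m6 ∈ Sat(A[(b ∧ p) U ¬b]) = {m0, m1, m3, m4, m5, m6}, so the formula holds at m6.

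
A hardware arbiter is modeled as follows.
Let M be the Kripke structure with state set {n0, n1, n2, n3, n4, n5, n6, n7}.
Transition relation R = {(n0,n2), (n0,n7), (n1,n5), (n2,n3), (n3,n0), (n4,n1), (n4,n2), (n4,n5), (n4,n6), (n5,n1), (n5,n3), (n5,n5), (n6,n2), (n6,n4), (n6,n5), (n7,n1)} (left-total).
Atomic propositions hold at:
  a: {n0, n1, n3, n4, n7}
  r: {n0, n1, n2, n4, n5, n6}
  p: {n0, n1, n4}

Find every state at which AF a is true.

{n0, n1, n2, n3, n4, n7}

AF a: least fixpoint, start Z0 = {n0, n1, n3, n4, n7}, add states with every successor in Z. Z1 = {n0, n1, n2, n3, n4, n7}; fixed.
Sat(AF a) = {n0, n1, n2, n3, n4, n7}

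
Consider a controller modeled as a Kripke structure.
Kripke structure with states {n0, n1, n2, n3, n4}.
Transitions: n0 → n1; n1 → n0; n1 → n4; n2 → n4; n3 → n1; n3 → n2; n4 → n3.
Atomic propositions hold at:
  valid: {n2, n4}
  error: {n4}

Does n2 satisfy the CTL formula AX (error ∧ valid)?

Sat(error ∧ valid) = {n4}
Sat(AX (error ∧ valid)) = {s : every successor in {n4}} = {n2}
n2 ∈ Sat(AX (error ∧ valid)) = {n2}, so the formula holds at n2.

Yes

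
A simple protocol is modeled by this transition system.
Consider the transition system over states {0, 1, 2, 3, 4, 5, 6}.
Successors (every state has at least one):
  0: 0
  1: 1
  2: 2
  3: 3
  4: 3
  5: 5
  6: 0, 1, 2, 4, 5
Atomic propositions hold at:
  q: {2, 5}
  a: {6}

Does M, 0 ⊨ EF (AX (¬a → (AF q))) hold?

Sat(¬a) = {0, 1, 2, 3, 4, 5}
AF q: least fixpoint, start Z0 = {2, 5}, add states with every successor in Z. Already a fixed point.
Sat(AF q) = {2, 5}
Sat(¬a → (AF q)) = {2, 5, 6}
Sat(AX (¬a → (AF q))) = {s : every successor in {2, 5, 6}} = {2, 5}
EF (AX (¬a → (AF q))): least fixpoint, start Z0 = {2, 5}, add states with some successor in Z. Z1 = {2, 5, 6}; fixed.
Sat(EF (AX (¬a → (AF q)))) = {2, 5, 6}
0 ∉ Sat(EF (AX (¬a → (AF q)))) = {2, 5, 6}, so the formula does not hold at 0.

No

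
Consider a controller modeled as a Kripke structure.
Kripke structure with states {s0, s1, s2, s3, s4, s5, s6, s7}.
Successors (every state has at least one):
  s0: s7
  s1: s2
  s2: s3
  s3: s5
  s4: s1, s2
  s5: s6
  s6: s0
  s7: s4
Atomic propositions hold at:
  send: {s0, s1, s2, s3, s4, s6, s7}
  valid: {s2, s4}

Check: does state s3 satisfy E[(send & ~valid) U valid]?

Sat(~valid) = {s0, s1, s3, s5, s6, s7}
Sat(send & ~valid) = {s0, s1, s3, s6, s7}
E[(send & ~valid) U valid]: least fixpoint, start Z0 = Sat(valid) = {s2, s4}, add states in Sat(send & ~valid) with some successor in Z. Z1 = {s1, s2, s4, s7}; Z2 = {s0, s1, s2, s4, s7}; Z3 = {s0, s1, s2, s4, s6, s7}; fixed.
Sat(E[(send & ~valid) U valid]) = {s0, s1, s2, s4, s6, s7}
s3 ∉ Sat(E[(send & ~valid) U valid]) = {s0, s1, s2, s4, s6, s7}, so the formula does not hold at s3.

No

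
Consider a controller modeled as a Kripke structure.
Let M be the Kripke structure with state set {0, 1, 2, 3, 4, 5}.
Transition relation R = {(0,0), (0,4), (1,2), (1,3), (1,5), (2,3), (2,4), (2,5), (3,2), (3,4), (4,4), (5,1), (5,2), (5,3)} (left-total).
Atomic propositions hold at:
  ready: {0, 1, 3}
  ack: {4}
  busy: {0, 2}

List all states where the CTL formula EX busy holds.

Sat(EX busy) = {s : some successor in {0, 2}} = {0, 1, 3, 5}

{0, 1, 3, 5}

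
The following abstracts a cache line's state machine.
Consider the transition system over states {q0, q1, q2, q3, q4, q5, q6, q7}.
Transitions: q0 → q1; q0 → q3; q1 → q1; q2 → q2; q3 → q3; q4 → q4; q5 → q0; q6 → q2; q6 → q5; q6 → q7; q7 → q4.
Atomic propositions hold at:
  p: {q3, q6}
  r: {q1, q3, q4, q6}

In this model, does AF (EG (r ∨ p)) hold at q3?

Yes

Sat(r ∨ p) = {q1, q3, q4, q6}
EG (r ∨ p): greatest fixpoint, start Z0 = {q1, q3, q4, q6}, keep only states in Sat with some successor in Z. Z1 = {q1, q3, q4}; fixed.
Sat(EG (r ∨ p)) = {q1, q3, q4}
AF (EG (r ∨ p)): least fixpoint, start Z0 = {q1, q3, q4}, add states with every successor in Z. Z1 = {q0, q1, q3, q4, q7}; Z2 = {q0, q1, q3, q4, q5, q7}; fixed.
Sat(AF (EG (r ∨ p))) = {q0, q1, q3, q4, q5, q7}
q3 ∈ Sat(AF (EG (r ∨ p))) = {q0, q1, q3, q4, q5, q7}, so the formula holds at q3.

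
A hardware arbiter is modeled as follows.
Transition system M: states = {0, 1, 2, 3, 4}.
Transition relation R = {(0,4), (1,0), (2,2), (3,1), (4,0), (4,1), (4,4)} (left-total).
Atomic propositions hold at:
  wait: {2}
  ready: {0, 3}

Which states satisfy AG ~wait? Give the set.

{0, 1, 3, 4}

Sat(~wait) = {0, 1, 3, 4}
AG ~wait: greatest fixpoint, start Z0 = {0, 1, 3, 4}, keep only states in Sat with every successor in Z. Already a fixed point.
Sat(AG ~wait) = {0, 1, 3, 4}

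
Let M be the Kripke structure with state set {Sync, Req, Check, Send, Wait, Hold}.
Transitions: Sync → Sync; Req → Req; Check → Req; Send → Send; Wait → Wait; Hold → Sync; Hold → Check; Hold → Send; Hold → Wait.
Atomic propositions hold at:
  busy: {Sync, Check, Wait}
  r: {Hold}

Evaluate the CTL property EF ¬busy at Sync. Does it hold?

No

Sat(¬busy) = {Req, Send, Hold}
EF ¬busy: least fixpoint, start Z0 = {Req, Send, Hold}, add states with some successor in Z. Z1 = {Req, Check, Send, Hold}; fixed.
Sat(EF ¬busy) = {Req, Check, Send, Hold}
Sync ∉ Sat(EF ¬busy) = {Req, Check, Send, Hold}, so the formula does not hold at Sync.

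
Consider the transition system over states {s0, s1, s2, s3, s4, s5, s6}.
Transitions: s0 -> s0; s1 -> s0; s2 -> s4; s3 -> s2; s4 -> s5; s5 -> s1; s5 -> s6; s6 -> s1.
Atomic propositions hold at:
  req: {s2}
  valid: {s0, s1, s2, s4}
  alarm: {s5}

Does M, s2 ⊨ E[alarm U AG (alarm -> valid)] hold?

No

Sat(alarm -> valid) = {s0, s1, s2, s3, s4, s6}
AG (alarm -> valid): greatest fixpoint, start Z0 = {s0, s1, s2, s3, s4, s6}, keep only states in Sat with every successor in Z. Z1 = {s0, s1, s2, s3, s6}; Z2 = {s0, s1, s3, s6}; Z3 = {s0, s1, s6}; fixed.
Sat(AG (alarm -> valid)) = {s0, s1, s6}
E[alarm U AG (alarm -> valid)]: least fixpoint, start Z0 = Sat(AG (alarm -> valid)) = {s0, s1, s6}, add states in Sat(alarm) with some successor in Z. Z1 = {s0, s1, s5, s6}; fixed.
Sat(E[alarm U AG (alarm -> valid)]) = {s0, s1, s5, s6}
s2 ∉ Sat(E[alarm U AG (alarm -> valid)]) = {s0, s1, s5, s6}, so the formula does not hold at s2.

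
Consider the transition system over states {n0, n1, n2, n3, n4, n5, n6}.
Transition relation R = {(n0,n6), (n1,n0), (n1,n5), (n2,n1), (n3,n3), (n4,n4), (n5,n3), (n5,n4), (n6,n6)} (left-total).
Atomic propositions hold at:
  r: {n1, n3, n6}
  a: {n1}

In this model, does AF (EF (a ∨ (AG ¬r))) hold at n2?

Yes

Sat(¬r) = {n0, n2, n4, n5}
AG ¬r: greatest fixpoint, start Z0 = {n0, n2, n4, n5}, keep only states in Sat with every successor in Z. Z1 = {n4}; fixed.
Sat(AG ¬r) = {n4}
Sat(a ∨ (AG ¬r)) = {n1, n4}
EF (a ∨ (AG ¬r)): least fixpoint, start Z0 = {n1, n4}, add states with some successor in Z. Z1 = {n1, n2, n4, n5}; fixed.
Sat(EF (a ∨ (AG ¬r))) = {n1, n2, n4, n5}
AF (EF (a ∨ (AG ¬r))): least fixpoint, start Z0 = {n1, n2, n4, n5}, add states with every successor in Z. Already a fixed point.
Sat(AF (EF (a ∨ (AG ¬r)))) = {n1, n2, n4, n5}
n2 ∈ Sat(AF (EF (a ∨ (AG ¬r)))) = {n1, n2, n4, n5}, so the formula holds at n2.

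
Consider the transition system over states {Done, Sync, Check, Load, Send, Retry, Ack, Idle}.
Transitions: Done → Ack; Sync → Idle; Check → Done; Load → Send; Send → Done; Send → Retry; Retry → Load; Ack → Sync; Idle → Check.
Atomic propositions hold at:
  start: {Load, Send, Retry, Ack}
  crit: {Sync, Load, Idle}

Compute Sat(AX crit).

Sat(AX crit) = {s : every successor in {Sync, Load, Idle}} = {Sync, Retry, Ack}

{Sync, Retry, Ack}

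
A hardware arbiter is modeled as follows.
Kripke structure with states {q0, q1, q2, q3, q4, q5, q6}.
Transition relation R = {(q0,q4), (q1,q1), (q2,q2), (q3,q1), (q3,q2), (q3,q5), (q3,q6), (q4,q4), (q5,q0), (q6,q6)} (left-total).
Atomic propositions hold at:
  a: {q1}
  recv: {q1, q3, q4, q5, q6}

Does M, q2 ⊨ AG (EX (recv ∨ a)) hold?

No

Sat(recv ∨ a) = {q1, q3, q4, q5, q6}
Sat(EX (recv ∨ a)) = {s : some successor in {q1, q3, q4, q5, q6}} = {q0, q1, q3, q4, q6}
AG (EX (recv ∨ a)): greatest fixpoint, start Z0 = {q0, q1, q3, q4, q6}, keep only states in Sat with every successor in Z. Z1 = {q0, q1, q4, q6}; fixed.
Sat(AG (EX (recv ∨ a))) = {q0, q1, q4, q6}
q2 ∉ Sat(AG (EX (recv ∨ a))) = {q0, q1, q4, q6}, so the formula does not hold at q2.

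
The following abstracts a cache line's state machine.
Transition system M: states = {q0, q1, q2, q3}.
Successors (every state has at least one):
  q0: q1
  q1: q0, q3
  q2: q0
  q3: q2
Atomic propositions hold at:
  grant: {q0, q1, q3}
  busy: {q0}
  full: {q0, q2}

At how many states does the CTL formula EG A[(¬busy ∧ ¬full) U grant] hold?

2

Sat(¬busy) = {q1, q2, q3}
Sat(¬full) = {q1, q3}
Sat(¬busy ∧ ¬full) = {q1, q3}
A[(¬busy ∧ ¬full) U grant]: least fixpoint, start Z0 = Sat(grant) = {q0, q1, q3}, add states in Sat(¬busy ∧ ¬full) with every successor in Z. Already a fixed point.
Sat(A[(¬busy ∧ ¬full) U grant]) = {q0, q1, q3}
EG A[(¬busy ∧ ¬full) U grant]: greatest fixpoint, start Z0 = {q0, q1, q3}, keep only states in Sat with some successor in Z. Z1 = {q0, q1}; fixed.
Sat(EG A[(¬busy ∧ ¬full) U grant]) = {q0, q1}
|Sat(EG A[(¬busy ∧ ¬full) U grant])| = |{q0, q1}| = 2.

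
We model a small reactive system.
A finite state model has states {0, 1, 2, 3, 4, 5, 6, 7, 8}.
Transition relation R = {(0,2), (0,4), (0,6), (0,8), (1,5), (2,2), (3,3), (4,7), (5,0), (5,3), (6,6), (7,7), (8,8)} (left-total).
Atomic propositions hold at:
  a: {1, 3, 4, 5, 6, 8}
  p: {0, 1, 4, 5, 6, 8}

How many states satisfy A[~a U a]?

Sat(~a) = {0, 2, 7}
A[~a U a]: least fixpoint, start Z0 = Sat(a) = {1, 3, 4, 5, 6, 8}, add states in Sat(~a) with every successor in Z. Already a fixed point.
Sat(A[~a U a]) = {1, 3, 4, 5, 6, 8}
|Sat(A[~a U a])| = |{1, 3, 4, 5, 6, 8}| = 6.

6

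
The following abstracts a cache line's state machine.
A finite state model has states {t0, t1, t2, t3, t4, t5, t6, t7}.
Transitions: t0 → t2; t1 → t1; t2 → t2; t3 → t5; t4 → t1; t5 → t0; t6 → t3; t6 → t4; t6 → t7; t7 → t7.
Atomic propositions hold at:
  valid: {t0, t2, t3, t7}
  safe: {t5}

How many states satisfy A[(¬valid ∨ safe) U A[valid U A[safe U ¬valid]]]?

Sat(¬valid) = {t1, t4, t5, t6}
Sat(¬valid ∨ safe) = {t1, t4, t5, t6}
A[safe U ¬valid]: least fixpoint, start Z0 = Sat(¬valid) = {t1, t4, t5, t6}, add states in Sat(safe) with every successor in Z. Already a fixed point.
Sat(A[safe U ¬valid]) = {t1, t4, t5, t6}
A[valid U A[safe U ¬valid]]: least fixpoint, start Z0 = Sat(A[safe U ¬valid]) = {t1, t4, t5, t6}, add states in Sat(valid) with every successor in Z. Z1 = {t1, t3, t4, t5, t6}; fixed.
Sat(A[valid U A[safe U ¬valid]]) = {t1, t3, t4, t5, t6}
A[(¬valid ∨ safe) U A[valid U A[safe U ¬valid]]]: least fixpoint, start Z0 = Sat(A[valid U A[safe U ¬valid]]) = {t1, t3, t4, t5, t6}, add states in Sat(¬valid ∨ safe) with every successor in Z. Already a fixed point.
Sat(A[(¬valid ∨ safe) U A[valid U A[safe U ¬valid]]]) = {t1, t3, t4, t5, t6}
|Sat(A[(¬valid ∨ safe) U A[valid U A[safe U ¬valid]]])| = |{t1, t3, t4, t5, t6}| = 5.

5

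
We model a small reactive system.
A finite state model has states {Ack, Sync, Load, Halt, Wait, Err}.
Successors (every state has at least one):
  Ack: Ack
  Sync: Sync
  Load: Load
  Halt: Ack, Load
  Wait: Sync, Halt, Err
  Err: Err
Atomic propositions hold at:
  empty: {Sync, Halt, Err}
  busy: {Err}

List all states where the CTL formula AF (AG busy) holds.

AG busy: greatest fixpoint, start Z0 = {Err}, keep only states in Sat with every successor in Z. Already a fixed point.
Sat(AG busy) = {Err}
AF (AG busy): least fixpoint, start Z0 = {Err}, add states with every successor in Z. Already a fixed point.
Sat(AF (AG busy)) = {Err}

{Err}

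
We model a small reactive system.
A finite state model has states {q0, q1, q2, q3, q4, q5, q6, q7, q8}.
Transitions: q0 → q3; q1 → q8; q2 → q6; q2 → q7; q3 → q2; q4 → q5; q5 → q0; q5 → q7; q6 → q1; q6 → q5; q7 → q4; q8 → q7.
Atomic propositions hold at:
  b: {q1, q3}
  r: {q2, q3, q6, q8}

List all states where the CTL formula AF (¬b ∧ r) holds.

Sat(¬b) = {q0, q2, q4, q5, q6, q7, q8}
Sat(¬b ∧ r) = {q2, q6, q8}
AF (¬b ∧ r): least fixpoint, start Z0 = {q2, q6, q8}, add states with every successor in Z. Z1 = {q1, q2, q3, q6, q8}; Z2 = {q0, q1, q2, q3, q6, q8}; fixed.
Sat(AF (¬b ∧ r)) = {q0, q1, q2, q3, q6, q8}

{q0, q1, q2, q3, q6, q8}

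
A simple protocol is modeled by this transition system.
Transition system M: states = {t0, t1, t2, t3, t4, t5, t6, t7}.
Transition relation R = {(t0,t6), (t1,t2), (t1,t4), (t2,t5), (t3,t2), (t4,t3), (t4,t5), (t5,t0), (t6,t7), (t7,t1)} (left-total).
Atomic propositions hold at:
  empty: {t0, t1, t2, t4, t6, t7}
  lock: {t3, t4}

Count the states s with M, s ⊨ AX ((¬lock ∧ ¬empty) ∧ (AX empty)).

Sat(¬lock) = {t0, t1, t2, t5, t6, t7}
Sat(¬empty) = {t3, t5}
Sat(¬lock ∧ ¬empty) = {t5}
Sat(AX empty) = {s : every successor in {t0, t1, t2, t4, t6, t7}} = {t0, t1, t3, t5, t6, t7}
Sat((¬lock ∧ ¬empty) ∧ (AX empty)) = {t5}
Sat(AX ((¬lock ∧ ¬empty) ∧ (AX empty))) = {s : every successor in {t5}} = {t2}
|Sat(AX ((¬lock ∧ ¬empty) ∧ (AX empty)))| = |{t2}| = 1.

1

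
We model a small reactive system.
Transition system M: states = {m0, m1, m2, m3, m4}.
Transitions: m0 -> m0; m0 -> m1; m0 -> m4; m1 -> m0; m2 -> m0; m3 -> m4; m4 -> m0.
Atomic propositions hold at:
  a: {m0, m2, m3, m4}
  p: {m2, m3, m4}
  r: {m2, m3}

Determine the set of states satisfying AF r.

AF r: least fixpoint, start Z0 = {m2, m3}, add states with every successor in Z. Already a fixed point.
Sat(AF r) = {m2, m3}

{m2, m3}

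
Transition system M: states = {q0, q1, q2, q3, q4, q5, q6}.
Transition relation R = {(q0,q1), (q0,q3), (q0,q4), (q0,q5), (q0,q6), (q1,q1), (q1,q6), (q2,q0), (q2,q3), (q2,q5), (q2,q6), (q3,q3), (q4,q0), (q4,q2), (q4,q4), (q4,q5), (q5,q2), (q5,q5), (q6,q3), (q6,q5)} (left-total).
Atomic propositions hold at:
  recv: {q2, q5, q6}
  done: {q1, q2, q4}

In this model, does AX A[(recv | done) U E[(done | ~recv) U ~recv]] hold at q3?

Sat(recv | done) = {q1, q2, q4, q5, q6}
Sat(~recv) = {q0, q1, q3, q4}
Sat(done | ~recv) = {q0, q1, q2, q3, q4}
E[(done | ~recv) U ~recv]: least fixpoint, start Z0 = Sat(~recv) = {q0, q1, q3, q4}, add states in Sat(done | ~recv) with some successor in Z. Z1 = {q0, q1, q2, q3, q4}; fixed.
Sat(E[(done | ~recv) U ~recv]) = {q0, q1, q2, q3, q4}
A[(recv | done) U E[(done | ~recv) U ~recv]]: least fixpoint, start Z0 = Sat(E[(done | ~recv) U ~recv]) = {q0, q1, q2, q3, q4}, add states in Sat(recv | done) with every successor in Z. Already a fixed point.
Sat(A[(recv | done) U E[(done | ~recv) U ~recv]]) = {q0, q1, q2, q3, q4}
Sat(AX A[(recv | done) U E[(done | ~recv) U ~recv]]) = {s : every successor in {q0, q1, q2, q3, q4}} = {q3}
q3 ∈ Sat(AX A[(recv | done) U E[(done | ~recv) U ~recv]]) = {q3}, so the formula holds at q3.

Yes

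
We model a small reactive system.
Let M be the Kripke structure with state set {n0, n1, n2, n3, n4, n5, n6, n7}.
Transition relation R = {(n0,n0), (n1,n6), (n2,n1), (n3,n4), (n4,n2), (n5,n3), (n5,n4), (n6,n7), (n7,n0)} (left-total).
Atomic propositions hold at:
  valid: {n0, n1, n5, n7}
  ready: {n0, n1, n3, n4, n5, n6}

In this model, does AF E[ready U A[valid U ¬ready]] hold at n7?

Yes

Sat(¬ready) = {n2, n7}
A[valid U ¬ready]: least fixpoint, start Z0 = Sat(¬ready) = {n2, n7}, add states in Sat(valid) with every successor in Z. Already a fixed point.
Sat(A[valid U ¬ready]) = {n2, n7}
E[ready U A[valid U ¬ready]]: least fixpoint, start Z0 = Sat(A[valid U ¬ready]) = {n2, n7}, add states in Sat(ready) with some successor in Z. Z1 = {n2, n4, n6, n7}; Z2 = {n1, n2, n3, n4, n5, n6, n7}; fixed.
Sat(E[ready U A[valid U ¬ready]]) = {n1, n2, n3, n4, n5, n6, n7}
AF E[ready U A[valid U ¬ready]]: least fixpoint, start Z0 = {n1, n2, n3, n4, n5, n6, n7}, add states with every successor in Z. Already a fixed point.
Sat(AF E[ready U A[valid U ¬ready]]) = {n1, n2, n3, n4, n5, n6, n7}
n7 ∈ Sat(AF E[ready U A[valid U ¬ready]]) = {n1, n2, n3, n4, n5, n6, n7}, so the formula holds at n7.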